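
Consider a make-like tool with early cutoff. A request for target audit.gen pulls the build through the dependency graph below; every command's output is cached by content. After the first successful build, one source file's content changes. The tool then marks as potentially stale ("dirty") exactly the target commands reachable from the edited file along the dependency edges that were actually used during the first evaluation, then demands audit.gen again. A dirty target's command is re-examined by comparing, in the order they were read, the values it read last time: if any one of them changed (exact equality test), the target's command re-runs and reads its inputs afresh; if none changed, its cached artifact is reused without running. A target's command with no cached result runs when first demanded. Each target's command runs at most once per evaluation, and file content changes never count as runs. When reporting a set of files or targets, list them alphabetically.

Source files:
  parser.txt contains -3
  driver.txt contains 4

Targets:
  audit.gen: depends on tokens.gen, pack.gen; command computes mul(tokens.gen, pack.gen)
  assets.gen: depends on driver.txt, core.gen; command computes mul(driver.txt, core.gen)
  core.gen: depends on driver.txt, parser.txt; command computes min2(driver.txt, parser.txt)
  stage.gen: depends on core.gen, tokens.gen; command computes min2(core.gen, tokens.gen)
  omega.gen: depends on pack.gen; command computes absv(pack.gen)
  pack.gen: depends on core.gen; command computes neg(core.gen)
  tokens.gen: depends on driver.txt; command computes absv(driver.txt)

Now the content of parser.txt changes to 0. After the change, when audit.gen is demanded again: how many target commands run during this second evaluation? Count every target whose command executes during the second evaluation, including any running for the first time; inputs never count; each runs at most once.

3 target commands run: audit.gen, core.gen, pack.gen.

First demand of the output computes:
  core.gen = min2(4, -3) = -3
  pack.gen = neg(-3) = 3
  tokens.gen = absv(4) = 4
  audit.gen = mul(4, 3) = 12

After the edit, cleaning proceeds:
  core.gen: a read changed (parser.txt -3->0) — executes, giving 0.
  pack.gen: a read changed (core.gen -3->0) — executes, giving 0.
  audit.gen: a read changed (pack.gen 3->0) — executes, giving 0.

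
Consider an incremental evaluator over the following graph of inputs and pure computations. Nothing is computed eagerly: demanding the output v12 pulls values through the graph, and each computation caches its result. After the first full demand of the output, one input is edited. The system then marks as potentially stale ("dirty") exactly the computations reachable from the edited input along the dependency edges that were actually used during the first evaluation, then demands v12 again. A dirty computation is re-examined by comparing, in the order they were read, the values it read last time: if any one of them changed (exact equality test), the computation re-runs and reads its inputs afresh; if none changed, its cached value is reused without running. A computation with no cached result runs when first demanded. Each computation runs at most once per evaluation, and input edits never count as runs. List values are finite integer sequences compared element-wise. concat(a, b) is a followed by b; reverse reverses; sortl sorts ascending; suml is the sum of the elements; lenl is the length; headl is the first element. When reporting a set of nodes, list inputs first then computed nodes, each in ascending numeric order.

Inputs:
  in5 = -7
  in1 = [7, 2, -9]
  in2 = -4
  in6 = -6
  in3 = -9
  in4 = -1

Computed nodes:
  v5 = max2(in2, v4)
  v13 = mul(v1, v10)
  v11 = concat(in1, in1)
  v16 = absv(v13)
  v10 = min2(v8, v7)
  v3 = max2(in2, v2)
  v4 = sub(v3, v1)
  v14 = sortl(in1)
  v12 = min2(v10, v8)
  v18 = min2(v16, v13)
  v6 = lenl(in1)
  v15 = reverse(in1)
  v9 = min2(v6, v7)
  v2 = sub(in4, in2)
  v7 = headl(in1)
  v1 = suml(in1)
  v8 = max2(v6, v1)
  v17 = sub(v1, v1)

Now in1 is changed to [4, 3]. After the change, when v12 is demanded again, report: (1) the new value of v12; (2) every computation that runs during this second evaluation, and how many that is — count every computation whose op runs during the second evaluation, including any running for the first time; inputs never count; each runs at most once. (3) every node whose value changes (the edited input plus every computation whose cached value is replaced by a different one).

v12 now evaluates to 4.
Run set: v1, v6, v7, v8, v10, v12 (6 run).
Changed values: in1, v1, v6, v7, v8, v10, v12.

Initial pass — values computed on the first demand:
  v1 = suml([7, 2, -9]) = 0
  v6 = lenl([7, 2, -9]) = 3
  v7 = headl([7, 2, -9]) = 7
  v8 = max2(3, 0) = 3
  v10 = min2(3, 7) = 3
  v12 = min2(3, 3) = 3

Second demand — change propagation:
  v1: re-runs because in1 [7, 2, -9]->[4, 3]; new result 7.
  v6: re-runs because in1 [7, 2, -9]->[4, 3]; new result 2.
  v7: re-runs because in1 [7, 2, -9]->[4, 3]; new result 4.
  v8: re-runs because v6 3->2; v1 0->7; new result 7.
  v10: re-runs because v8 3->7; v7 7->4; new result 4.
  v12: re-runs because v10 3->4; v8 3->7; new result 4.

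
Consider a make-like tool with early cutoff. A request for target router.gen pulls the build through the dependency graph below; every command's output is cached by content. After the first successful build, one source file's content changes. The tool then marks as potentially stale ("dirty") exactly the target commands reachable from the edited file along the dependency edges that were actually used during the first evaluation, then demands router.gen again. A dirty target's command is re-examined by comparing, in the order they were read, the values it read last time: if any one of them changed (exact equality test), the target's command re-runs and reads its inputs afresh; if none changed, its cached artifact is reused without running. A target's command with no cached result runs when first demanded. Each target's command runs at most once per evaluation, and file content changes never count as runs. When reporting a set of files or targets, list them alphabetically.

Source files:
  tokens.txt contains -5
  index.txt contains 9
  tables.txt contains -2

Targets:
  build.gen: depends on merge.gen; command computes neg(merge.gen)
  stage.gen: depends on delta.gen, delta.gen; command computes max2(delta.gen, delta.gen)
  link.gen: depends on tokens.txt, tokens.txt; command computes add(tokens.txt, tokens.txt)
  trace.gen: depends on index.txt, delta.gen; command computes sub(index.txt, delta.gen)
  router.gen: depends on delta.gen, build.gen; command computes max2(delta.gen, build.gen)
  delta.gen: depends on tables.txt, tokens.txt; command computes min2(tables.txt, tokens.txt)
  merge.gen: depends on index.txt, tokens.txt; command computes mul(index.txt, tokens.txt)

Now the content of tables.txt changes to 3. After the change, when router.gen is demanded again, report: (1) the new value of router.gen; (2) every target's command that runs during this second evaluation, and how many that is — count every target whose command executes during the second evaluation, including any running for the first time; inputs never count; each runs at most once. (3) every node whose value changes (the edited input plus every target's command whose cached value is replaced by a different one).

Demanding router.gen again yields 45.
1 target commands run: delta.gen.
The nodes whose values change: tables.txt.
Note the absorption at delta.gen: it re-runs yet its value is the same, leaving the output's value untouched.

First demand of the output computes:
  delta.gen = min2(-2, -5) = -5
  merge.gen = mul(9, -5) = -45
  build.gen = neg(-45) = 45
  router.gen = max2(-5, 45) = 45

After the edit, cleaning proceeds:
  delta.gen: a read changed (tables.txt -2->3) — executes, giving -5 — identical to its old value.
  router.gen: dirty, but its reads are unchanged (delta.gen unchanged, build.gen unchanged); cached 45 stands.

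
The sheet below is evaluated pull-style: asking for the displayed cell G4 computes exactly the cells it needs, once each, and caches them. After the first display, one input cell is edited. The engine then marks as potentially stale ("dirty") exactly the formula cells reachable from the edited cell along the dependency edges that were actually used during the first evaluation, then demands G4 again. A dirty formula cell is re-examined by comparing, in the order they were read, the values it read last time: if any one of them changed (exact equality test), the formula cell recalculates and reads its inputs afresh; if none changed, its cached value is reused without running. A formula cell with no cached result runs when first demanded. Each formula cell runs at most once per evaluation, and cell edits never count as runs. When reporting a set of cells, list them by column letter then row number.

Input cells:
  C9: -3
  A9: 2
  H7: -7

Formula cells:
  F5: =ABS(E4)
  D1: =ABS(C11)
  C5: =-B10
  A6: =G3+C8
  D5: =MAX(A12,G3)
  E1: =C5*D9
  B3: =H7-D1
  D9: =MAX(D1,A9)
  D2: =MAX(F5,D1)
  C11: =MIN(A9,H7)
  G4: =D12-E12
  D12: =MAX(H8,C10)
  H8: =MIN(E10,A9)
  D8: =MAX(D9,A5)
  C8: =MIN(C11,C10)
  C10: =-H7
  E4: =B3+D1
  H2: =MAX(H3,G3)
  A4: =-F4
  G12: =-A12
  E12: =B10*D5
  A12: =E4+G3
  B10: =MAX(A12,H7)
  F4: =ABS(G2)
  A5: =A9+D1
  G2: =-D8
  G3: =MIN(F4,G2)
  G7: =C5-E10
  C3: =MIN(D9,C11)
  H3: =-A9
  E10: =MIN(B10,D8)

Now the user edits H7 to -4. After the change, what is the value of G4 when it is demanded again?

Demanding G4 again yields -20.

First demand of the output computes:
  C10 = -(-7) = 7
  C11 = MIN(2, -7) = -7
  D1 = ABS(-7) = 7
  A5 = 2 + 7 = 9
  B3 = -7 - 7 = -14
  D9 = MAX(7, 2) = 7
  D8 = MAX(7, 9) = 9
  E4 = -14 + 7 = -7
  G2 = -(9) = -9
  F4 = ABS(-9) = 9
  G3 = MIN(9, -9) = -9
  A12 = -7 + -9 = -16
  B10 = MAX(-16, -7) = -7
  D5 = MAX(-16, -9) = -9
  E10 = MIN(-7, 9) = -7
  E12 = -7 * -9 = 63
  H8 = MIN(-7, 2) = -7
  D12 = MAX(-7, 7) = 7
  G4 = 7 - 63 = -56

After the edit, cleaning proceeds:
  C10: a read changed (H7 -7->-4) — executes, giving 4.
  C11: a read changed (H7 -7->-4) — executes, giving -4.
  D1: a read changed (C11 -7->-4) — executes, giving 4.
  A5: a read changed (D1 7->4) — executes, giving 6.
  B3: a read changed (H7 -7->-4; D1 7->4) — executes, giving -8.
  D9: a read changed (D1 7->4) — executes, giving 4.
  D8: a read changed (D9 7->4; A5 9->6) — executes, giving 6.
  E4: a read changed (B3 -14->-8; D1 7->4) — executes, giving -4.
  G2: a read changed (D8 9->6) — executes, giving -6.
  F4: a read changed (G2 -9->-6) — executes, giving 6.
  G3: a read changed (F4 9->6; G2 -9->-6) — executes, giving -6.
  A12: a read changed (E4 -7->-4; G3 -9->-6) — executes, giving -10.
  B10: a read changed (A12 -16->-10; H7 -7->-4) — executes, giving -4.
  D5: a read changed (A12 -16->-10; G3 -9->-6) — executes, giving -6.
  E10: a read changed (B10 -7->-4; D8 9->6) — executes, giving -4.
  E12: a read changed (B10 -7->-4; D5 -9->-6) — executes, giving 24.
  H8: a read changed (E10 -7->-4) — executes, giving -4.
  D12: a read changed (H8 -7->-4; C10 7->4) — executes, giving 4.
  G4: a read changed (D12 7->4; E12 63->24) — executes, giving -20.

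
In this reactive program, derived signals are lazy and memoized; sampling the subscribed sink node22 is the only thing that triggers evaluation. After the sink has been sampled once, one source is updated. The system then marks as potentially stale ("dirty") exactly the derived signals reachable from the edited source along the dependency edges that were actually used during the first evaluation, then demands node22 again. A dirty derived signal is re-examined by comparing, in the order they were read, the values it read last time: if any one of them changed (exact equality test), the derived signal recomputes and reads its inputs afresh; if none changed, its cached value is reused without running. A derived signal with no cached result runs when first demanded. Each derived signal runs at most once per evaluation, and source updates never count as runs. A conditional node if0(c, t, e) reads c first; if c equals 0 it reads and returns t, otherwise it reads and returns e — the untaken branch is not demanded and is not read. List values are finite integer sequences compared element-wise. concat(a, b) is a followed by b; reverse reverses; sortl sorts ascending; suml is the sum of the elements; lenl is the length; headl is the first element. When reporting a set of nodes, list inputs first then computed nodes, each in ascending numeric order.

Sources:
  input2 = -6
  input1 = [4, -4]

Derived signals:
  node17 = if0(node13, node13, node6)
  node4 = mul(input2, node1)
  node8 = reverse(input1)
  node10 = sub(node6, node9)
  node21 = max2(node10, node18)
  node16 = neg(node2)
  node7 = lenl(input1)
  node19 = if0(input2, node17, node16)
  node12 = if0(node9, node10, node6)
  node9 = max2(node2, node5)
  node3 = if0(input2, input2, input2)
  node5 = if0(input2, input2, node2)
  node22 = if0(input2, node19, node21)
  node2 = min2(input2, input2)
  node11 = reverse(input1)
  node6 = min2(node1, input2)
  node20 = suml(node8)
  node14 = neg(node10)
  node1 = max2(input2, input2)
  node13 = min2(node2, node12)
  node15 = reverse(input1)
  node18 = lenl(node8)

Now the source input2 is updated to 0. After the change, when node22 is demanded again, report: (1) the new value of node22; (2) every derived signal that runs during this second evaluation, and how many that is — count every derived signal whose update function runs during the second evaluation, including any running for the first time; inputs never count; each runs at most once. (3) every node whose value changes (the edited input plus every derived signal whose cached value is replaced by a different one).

Demanding node22 again yields 0.
11 derived signals run: node1, node2, node5, node6, node9, node10, node12, node13, node17, node19, node22.
The nodes whose values change: input2, node1, node2, node5, node6, node9, node22.
Note the branch switch — demand abandons node21, which is never re-examined.

First demand of the output computes:
  node1 = max2(-6, -6) = -6
  node2 = min2(-6, -6) = -6
  node5 = if0(input2=-6 -> else branch node2) = -6
  node6 = min2(-6, -6) = -6
  node8 = reverse([4, -4]) = [-4, 4]
  node9 = max2(-6, -6) = -6
  node10 = sub(-6, -6) = 0
  node18 = lenl([-4, 4]) = 2
  node21 = max2(0, 2) = 2
  node22 = if0(input2=-6 -> else branch node21) = 2

After the edit, cleaning proceeds:
  node1: a read changed (input2 -6->0; input2 -6->0) — executes, giving 0.
  node2: a read changed (input2 -6->0; input2 -6->0) — executes, giving 0.
  node5: a read changed (input2 -6->0; node2 -6->0) — executes, giving 0.
  node6: a read changed (node1 -6->0; input2 -6->0) — executes, giving 0.
  node9: a read changed (node2 -6->0; node5 -6->0) — executes, giving 0.
  node10: a read changed (node6 -6->0; node9 -6->0) — executes, giving 0 — identical to its old value.
  node12: had never run; runs now, result 0.
  node13: had never run; runs now, result 0.
  node17: had never run; runs now, result 0.
  node19: had never run; runs now, result 0.
  node21: stays stale; no demand reaches it after the flip.
  node22: a read changed (input2 -6->0) — executes, giving 0.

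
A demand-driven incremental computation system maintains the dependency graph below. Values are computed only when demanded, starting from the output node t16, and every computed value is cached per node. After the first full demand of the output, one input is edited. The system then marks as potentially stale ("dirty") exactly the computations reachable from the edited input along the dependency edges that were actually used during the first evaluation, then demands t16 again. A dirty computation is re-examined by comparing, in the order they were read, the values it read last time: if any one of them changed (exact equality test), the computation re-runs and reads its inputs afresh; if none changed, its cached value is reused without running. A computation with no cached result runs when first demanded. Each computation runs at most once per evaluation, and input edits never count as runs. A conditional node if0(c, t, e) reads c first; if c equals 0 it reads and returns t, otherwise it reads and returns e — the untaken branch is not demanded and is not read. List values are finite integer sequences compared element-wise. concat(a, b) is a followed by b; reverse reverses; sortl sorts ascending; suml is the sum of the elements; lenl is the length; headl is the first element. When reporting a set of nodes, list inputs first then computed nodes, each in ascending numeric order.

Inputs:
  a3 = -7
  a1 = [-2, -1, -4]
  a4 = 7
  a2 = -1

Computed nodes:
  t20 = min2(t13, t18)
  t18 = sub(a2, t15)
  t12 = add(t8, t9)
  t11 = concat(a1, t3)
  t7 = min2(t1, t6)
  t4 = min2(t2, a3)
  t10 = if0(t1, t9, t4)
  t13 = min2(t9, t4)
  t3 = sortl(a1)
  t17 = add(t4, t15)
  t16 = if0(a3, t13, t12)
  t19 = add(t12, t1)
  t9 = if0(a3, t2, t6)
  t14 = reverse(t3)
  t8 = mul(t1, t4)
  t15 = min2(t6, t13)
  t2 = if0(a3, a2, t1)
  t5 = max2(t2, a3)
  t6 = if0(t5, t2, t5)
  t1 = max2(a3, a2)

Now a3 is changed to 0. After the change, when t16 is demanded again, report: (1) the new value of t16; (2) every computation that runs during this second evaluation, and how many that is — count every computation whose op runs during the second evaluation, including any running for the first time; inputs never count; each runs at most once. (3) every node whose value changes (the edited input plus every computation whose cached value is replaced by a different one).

New value of t16: -1.
Computations that run: t2, t4, t9, t13, t16 — 5 in total.
Values that change: a3, t4, t16.
Key observation: a condition flipped, so demand moved to the other branch — t1, t5, t6, t8, t12 are never re-examined.

First evaluation (everything demanded from the output):
  t1 = max2(-7, -1) = -1
  t2 = if0(a3=-7 -> else branch t1) = -1
  t4 = min2(-1, -7) = -7
  t5 = max2(-1, -7) = -1
  t6 = if0(t5=-1 -> else branch t5) = -1
  t8 = mul(-1, -7) = 7
  t9 = if0(a3=-7 -> else branch t6) = -1
  t12 = add(7, -1) = 6
  t16 = if0(a3=-7 -> else branch t12) = 6

Propagation after the edit:
  t1: marked dirty but never re-examined — demand shifted away from it.
  t2: runs — a3 -7->0; result -1 (same value as before).
  t4: runs — a3 -7->0; result -1.
  t5: marked dirty but never re-examined — demand shifted away from it.
  t6: marked dirty but never re-examined — demand shifted away from it.
  t8: marked dirty but never re-examined — demand shifted away from it.
  t9: runs — a3 -7->0; result -1 (same value as before).
  t12: marked dirty but never re-examined — demand shifted away from it.
  t13: demanded for the first time — runs, produces -1.
  t16: runs — a3 -7->0; result -1.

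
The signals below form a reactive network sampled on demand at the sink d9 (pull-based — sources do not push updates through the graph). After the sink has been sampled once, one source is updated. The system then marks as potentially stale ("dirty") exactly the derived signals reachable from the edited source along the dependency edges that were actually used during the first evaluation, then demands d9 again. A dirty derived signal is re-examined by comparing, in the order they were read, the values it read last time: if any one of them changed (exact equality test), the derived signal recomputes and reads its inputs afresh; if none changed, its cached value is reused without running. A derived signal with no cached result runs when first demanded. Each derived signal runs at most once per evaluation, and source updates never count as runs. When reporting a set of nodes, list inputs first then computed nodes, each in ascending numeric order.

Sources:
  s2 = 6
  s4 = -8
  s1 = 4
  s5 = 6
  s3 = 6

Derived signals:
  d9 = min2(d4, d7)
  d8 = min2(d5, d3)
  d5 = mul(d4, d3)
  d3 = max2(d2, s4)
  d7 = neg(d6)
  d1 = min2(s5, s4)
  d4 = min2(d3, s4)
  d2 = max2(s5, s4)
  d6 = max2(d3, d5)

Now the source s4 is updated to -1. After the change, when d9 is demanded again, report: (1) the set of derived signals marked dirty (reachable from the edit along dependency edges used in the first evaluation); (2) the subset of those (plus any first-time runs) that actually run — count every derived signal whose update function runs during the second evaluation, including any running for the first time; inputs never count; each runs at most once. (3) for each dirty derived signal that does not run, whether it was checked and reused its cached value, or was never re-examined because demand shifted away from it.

Dirty set: d2, d3, d4, d5, d6, d7, d9.
Run set: d2, d3, d4, d5, d6, d9 (6 run).
Re-examined without running (cache reused): d7.
The important point: at d7 every value read last time is unchanged, so the dirty flag clears without a run.

Initial pass — values computed on the first demand:
  d2 = max2(6, -8) = 6
  d3 = max2(6, -8) = 6
  d4 = min2(6, -8) = -8
  d5 = mul(-8, 6) = -48
  d6 = max2(6, -48) = 6
  d7 = neg(6) = -6
  d9 = min2(-8, -6) = -8

Second demand — change propagation:
  d2: re-runs because s4 -8->-1; new result 6 (unchanged).
  d3: re-runs because s4 -8->-1; new result 6 (unchanged).
  d4: re-runs because s4 -8->-1; new result -1.
  d5: re-runs because d4 -8->-1; new result -6.
  d6: re-runs because d5 -48->-6; new result 6 (unchanged).
  d7: re-examined; everything it read last time is the same (d6 unchanged) — cache -6 kept, no run.
  d9: re-runs because d4 -8->-1; new result -6.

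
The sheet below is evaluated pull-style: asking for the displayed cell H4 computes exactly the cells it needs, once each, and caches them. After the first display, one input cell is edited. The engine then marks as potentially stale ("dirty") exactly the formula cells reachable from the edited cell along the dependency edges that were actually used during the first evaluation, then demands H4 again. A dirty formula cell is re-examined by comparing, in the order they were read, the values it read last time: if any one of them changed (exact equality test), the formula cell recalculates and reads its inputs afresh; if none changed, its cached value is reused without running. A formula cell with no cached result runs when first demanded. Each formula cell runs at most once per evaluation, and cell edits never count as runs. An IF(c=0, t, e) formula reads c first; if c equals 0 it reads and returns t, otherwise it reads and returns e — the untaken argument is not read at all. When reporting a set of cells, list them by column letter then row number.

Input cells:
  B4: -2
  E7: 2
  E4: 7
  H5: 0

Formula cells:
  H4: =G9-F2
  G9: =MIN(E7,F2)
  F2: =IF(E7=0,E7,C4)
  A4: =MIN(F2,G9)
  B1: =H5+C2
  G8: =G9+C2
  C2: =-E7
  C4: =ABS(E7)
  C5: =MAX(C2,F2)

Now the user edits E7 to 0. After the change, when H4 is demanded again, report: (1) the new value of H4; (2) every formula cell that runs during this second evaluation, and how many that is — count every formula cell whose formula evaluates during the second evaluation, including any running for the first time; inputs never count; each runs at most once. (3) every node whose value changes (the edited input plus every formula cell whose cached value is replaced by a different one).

First demand of the output computes:
  C4 = ABS(2) = 2
  F2 = IF(E7=0: E7=2 -> else branch C4) = 2
  G9 = MIN(2, 2) = 2
  H4 = 2 - 2 = 0

After the edit, cleaning proceeds:
  C4: stays stale; no demand reaches it after the flip.
  F2: a read changed (E7 2->0) — executes, giving 0.
  G9: a read changed (E7 2->0; F2 2->0) — executes, giving 0.
  H4: a read changed (G9 2->0; F2 2->0) — executes, giving 0 — identical to its old value.

Note the branch switch — demand abandons C4, which is never re-examined.

Demanding H4 again yields 0.
3 formula cells run: F2, G9, H4.
The nodes whose values change: E7, F2, G9.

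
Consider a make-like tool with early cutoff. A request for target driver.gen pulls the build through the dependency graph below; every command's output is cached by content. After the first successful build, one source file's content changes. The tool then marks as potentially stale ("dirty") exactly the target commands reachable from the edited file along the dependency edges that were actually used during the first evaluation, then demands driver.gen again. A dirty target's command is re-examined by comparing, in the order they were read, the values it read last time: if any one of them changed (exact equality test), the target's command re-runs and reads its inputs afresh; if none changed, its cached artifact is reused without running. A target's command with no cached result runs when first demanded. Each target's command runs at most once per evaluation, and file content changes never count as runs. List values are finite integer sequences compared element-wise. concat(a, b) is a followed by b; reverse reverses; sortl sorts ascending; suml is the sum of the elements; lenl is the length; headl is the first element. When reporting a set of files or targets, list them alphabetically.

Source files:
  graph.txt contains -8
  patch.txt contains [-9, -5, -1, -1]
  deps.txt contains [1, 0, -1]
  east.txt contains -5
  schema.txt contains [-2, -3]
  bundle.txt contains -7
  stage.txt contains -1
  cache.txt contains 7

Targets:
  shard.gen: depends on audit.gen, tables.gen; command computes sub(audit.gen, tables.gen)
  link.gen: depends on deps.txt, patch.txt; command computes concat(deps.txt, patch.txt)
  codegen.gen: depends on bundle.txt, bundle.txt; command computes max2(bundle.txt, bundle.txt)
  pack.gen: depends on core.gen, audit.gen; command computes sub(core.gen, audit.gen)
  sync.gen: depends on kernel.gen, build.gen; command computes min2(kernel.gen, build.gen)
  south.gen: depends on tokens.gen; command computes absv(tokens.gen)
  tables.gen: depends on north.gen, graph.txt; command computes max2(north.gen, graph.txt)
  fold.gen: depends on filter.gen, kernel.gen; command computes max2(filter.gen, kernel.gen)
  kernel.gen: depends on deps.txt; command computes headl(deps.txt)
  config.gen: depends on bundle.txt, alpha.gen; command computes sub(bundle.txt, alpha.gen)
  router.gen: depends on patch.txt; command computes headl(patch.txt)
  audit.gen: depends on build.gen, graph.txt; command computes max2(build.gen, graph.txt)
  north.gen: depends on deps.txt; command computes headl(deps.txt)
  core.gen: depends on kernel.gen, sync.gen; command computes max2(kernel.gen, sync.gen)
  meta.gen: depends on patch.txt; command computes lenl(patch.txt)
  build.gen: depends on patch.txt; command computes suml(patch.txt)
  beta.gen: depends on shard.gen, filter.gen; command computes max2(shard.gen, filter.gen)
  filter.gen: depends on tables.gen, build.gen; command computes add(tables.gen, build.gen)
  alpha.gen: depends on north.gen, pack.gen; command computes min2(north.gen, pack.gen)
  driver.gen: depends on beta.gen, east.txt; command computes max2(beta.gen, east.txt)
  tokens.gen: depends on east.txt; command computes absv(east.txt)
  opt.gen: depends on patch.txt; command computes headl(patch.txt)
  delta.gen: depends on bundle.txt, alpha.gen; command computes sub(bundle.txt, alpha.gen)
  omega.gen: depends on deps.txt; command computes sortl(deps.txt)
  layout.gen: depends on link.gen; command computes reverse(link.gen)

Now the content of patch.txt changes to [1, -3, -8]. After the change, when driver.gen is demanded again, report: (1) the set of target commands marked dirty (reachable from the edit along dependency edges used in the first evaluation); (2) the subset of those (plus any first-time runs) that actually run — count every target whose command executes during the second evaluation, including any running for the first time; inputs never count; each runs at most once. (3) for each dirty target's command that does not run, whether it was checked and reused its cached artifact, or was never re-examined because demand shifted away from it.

First demand of the output computes:
  build.gen = suml([-9, -5, -1, -1]) = -16
  audit.gen = max2(-16, -8) = -8
  north.gen = headl([1, 0, -1]) = 1
  tables.gen = max2(1, -8) = 1
  filter.gen = add(1, -16) = -15
  shard.gen = sub(-8, 1) = -9
  beta.gen = max2(-9, -15) = -9
  driver.gen = max2(-9, -5) = -5

After the edit, cleaning proceeds:
  build.gen: a read changed (patch.txt [-9, -5, -1, -1]->[1, -3, -8]) — executes, giving -10.
  audit.gen: a read changed (build.gen -16->-10) — executes, giving -8 — identical to its old value.
  filter.gen: a read changed (build.gen -16->-10) — executes, giving -9.
  shard.gen: dirty, but its reads are unchanged (audit.gen unchanged, tables.gen unchanged); cached -9 stands.
  beta.gen: a read changed (filter.gen -15->-9) — executes, giving -9 — identical to its old value.
  driver.gen: dirty, but its reads are unchanged (beta.gen unchanged, east.txt unchanged); cached -5 stands.

Note where the cutoff bites: shard.gen is checked, finds nothing changed, and keeps its cache.

The edit dirties: audit.gen, beta.gen, build.gen, driver.gen, filter.gen, shard.gen.
4 target commands run: audit.gen, beta.gen, build.gen, filter.gen.
Cache hits after checking: driver.gen, shard.gen.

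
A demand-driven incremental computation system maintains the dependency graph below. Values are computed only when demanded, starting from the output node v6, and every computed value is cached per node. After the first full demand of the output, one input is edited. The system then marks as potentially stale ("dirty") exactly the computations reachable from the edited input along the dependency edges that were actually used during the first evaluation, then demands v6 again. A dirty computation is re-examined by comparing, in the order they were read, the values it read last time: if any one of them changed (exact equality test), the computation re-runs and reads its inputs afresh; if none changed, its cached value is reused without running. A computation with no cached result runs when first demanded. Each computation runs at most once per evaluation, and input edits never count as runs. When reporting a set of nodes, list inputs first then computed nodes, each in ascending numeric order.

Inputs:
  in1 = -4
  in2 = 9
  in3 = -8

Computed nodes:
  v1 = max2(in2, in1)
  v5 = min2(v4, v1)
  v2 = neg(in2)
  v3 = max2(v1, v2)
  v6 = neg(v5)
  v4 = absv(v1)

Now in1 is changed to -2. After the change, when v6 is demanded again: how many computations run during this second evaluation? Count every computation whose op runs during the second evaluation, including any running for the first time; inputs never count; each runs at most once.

First evaluation (everything demanded from the output):
  v1 = max2(9, -4) = 9
  v4 = absv(9) = 9
  v5 = min2(9, 9) = 9
  v6 = neg(9) = -9

Propagation after the edit:
  v1: runs — in1 -4->-2; result 9 (same value as before).
  v4: checked — values it read are unchanged (v1 unchanged); reused cached 9 without running.
  v5: checked — values it read are unchanged (v4 unchanged, v1 unchanged); reused cached 9 without running.
  v6: checked — values it read are unchanged (v5 unchanged); reused cached -9 without running.

Key observation: the change is absorbed at v1 — it re-runs but produces the same value, and the output's value is unchanged.

Computations that run: v1 — 1 in total.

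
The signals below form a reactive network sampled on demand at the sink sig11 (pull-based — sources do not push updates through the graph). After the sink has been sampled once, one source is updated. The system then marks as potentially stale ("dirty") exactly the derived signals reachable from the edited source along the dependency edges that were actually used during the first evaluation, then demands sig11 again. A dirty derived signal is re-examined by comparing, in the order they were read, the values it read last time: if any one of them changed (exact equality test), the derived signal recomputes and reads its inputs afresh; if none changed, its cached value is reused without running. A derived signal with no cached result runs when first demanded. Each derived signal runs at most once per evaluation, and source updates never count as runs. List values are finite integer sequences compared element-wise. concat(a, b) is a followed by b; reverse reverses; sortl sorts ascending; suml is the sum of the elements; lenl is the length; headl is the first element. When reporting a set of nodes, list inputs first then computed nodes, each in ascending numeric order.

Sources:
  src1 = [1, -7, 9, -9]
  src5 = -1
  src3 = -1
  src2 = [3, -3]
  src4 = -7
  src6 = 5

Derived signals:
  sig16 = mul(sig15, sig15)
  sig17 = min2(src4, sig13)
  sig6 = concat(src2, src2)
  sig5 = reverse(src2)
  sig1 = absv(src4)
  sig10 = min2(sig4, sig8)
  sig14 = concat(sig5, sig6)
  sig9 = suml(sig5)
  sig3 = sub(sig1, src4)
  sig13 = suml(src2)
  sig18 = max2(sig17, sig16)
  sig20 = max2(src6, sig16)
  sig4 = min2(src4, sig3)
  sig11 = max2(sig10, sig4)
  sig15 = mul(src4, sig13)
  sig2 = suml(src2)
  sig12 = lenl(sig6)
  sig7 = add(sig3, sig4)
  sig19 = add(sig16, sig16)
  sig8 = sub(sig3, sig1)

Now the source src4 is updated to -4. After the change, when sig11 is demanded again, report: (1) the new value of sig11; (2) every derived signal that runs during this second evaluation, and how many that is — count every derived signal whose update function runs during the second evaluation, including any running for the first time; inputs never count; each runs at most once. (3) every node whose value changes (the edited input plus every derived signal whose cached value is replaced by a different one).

sig11 now evaluates to -4.
Run set: sig1, sig3, sig4, sig8, sig10, sig11 (6 run).
Changed values: src4, sig1, sig3, sig4, sig8, sig10, sig11.

Initial pass — values computed on the first demand:
  sig1 = absv(-7) = 7
  sig3 = sub(7, -7) = 14
  sig4 = min2(-7, 14) = -7
  sig8 = sub(14, 7) = 7
  sig10 = min2(-7, 7) = -7
  sig11 = max2(-7, -7) = -7

Second demand — change propagation:
  sig1: re-runs because src4 -7->-4; new result 4.
  sig3: re-runs because sig1 7->4; src4 -7->-4; new result 8.
  sig4: re-runs because src4 -7->-4; sig3 14->8; new result -4.
  sig8: re-runs because sig3 14->8; sig1 7->4; new result 4.
  sig10: re-runs because sig4 -7->-4; sig8 7->4; new result -4.
  sig11: re-runs because sig10 -7->-4; sig4 -7->-4; new result -4.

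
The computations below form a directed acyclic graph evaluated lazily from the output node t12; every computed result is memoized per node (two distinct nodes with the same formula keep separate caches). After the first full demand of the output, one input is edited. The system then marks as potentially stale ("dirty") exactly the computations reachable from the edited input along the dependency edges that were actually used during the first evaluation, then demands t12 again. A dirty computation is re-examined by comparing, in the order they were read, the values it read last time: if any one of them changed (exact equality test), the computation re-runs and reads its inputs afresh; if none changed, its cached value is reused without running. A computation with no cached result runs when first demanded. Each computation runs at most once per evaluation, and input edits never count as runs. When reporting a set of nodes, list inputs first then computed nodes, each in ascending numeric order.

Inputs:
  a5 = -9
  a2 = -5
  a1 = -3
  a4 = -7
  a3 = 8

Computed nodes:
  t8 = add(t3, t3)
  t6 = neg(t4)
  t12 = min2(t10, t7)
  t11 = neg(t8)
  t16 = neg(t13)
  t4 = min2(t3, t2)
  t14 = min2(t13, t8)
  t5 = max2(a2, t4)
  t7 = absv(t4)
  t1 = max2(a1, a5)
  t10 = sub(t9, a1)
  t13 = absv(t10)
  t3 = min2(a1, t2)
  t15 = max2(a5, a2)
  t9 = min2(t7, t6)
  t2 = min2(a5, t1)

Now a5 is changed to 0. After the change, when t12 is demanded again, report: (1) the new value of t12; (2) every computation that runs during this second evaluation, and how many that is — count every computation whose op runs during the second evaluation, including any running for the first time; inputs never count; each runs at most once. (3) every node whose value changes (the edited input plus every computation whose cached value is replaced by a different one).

First demand of the output computes:
  t1 = max2(-3, -9) = -3
  t2 = min2(-9, -3) = -9
  t3 = min2(-3, -9) = -9
  t4 = min2(-9, -9) = -9
  t6 = neg(-9) = 9
  t7 = absv(-9) = 9
  t9 = min2(9, 9) = 9
  t10 = sub(9, -3) = 12
  t12 = min2(12, 9) = 9

After the edit, cleaning proceeds:
  t1: a read changed (a5 -9->0) — executes, giving 0.
  t2: a read changed (a5 -9->0; t1 -3->0) — executes, giving 0.
  t3: a read changed (t2 -9->0) — executes, giving -3.
  t4: a read changed (t3 -9->-3; t2 -9->0) — executes, giving -3.
  t6: a read changed (t4 -9->-3) — executes, giving 3.
  t7: a read changed (t4 -9->-3) — executes, giving 3.
  t9: a read changed (t7 9->3; t6 9->3) — executes, giving 3.
  t10: a read changed (t9 9->3) — executes, giving 6.
  t12: a read changed (t10 12->6; t7 9->3) — executes, giving 3.

Demanding t12 again yields 3.
9 computations run: t1, t2, t3, t4, t6, t7, t9, t10, t12.
The nodes whose values change: a5, t1, t2, t3, t4, t6, t7, t9, t10, t12.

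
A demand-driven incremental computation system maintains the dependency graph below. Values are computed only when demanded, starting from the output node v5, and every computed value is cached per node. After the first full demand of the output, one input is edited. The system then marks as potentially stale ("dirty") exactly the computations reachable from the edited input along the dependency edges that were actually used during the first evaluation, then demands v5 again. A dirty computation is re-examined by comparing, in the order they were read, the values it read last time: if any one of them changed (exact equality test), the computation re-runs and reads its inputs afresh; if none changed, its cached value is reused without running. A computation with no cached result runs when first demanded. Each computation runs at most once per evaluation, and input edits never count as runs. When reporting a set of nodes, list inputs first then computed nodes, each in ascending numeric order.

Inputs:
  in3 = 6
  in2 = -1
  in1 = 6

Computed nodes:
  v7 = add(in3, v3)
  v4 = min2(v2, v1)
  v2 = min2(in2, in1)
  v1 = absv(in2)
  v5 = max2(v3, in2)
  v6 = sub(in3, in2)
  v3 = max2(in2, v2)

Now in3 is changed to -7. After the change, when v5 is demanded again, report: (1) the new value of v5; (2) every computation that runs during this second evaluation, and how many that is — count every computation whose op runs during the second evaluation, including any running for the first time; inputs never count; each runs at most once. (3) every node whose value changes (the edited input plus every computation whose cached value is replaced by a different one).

New value of v5: -1.
Computations that run: none — 0 in total.
Values that change: in3.
Key observation: in3 is never demanded by the output, so the edit triggers no recomputation at all.

First evaluation (everything demanded from the output):
  v2 = min2(-1, 6) = -1
  v3 = max2(-1, -1) = -1
  v5 = max2(-1, -1) = -1

Propagation after the edit:
  in3 feeds no computation that the output demands — nothing is marked dirty and nothing runs.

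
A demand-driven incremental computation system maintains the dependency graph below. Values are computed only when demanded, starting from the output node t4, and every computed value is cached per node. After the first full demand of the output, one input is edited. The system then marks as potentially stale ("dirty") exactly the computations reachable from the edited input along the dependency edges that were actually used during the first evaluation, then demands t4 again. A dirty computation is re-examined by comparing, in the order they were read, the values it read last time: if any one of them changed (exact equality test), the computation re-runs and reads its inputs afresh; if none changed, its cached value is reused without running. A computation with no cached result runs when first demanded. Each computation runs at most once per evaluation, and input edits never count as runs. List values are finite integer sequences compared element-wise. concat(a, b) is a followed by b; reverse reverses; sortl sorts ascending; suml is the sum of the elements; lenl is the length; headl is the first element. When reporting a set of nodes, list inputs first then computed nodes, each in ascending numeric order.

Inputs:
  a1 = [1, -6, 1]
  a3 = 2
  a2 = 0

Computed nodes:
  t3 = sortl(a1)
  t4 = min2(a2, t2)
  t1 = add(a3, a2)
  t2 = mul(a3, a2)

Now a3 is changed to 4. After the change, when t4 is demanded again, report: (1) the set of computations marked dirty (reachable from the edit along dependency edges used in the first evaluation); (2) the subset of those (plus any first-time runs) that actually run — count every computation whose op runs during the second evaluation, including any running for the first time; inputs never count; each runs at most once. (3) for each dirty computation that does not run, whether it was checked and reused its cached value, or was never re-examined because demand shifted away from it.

First evaluation (everything demanded from the output):
  t2 = mul(2, 0) = 0
  t4 = min2(0, 0) = 0

Propagation after the edit:
  t2: runs — a3 2->4; result 0 (same value as before).
  t4: checked — values it read are unchanged (a2 unchanged, t2 unchanged); reused cached 0 without running.

Key observation: the change is absorbed at t2 — it re-runs but produces the same value, and the output's value is unchanged.

Marked dirty: t2, t4.
Computations that run: t2 — 1 in total.
Checked but reused from cache: t4.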